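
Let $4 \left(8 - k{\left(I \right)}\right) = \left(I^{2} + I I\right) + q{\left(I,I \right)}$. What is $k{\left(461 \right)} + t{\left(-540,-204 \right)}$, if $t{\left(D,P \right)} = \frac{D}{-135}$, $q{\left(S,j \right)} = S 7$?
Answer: $- \frac{428221}{4} \approx -1.0706 \cdot 10^{5}$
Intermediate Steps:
$q{\left(S,j \right)} = 7 S$
$k{\left(I \right)} = 8 - \frac{7 I}{4} - \frac{I^{2}}{2}$ ($k{\left(I \right)} = 8 - \frac{\left(I^{2} + I I\right) + 7 I}{4} = 8 - \frac{\left(I^{2} + I^{2}\right) + 7 I}{4} = 8 - \frac{2 I^{2} + 7 I}{4} = 8 - \left(\frac{I^{2}}{2} + \frac{7 I}{4}\right) = 8 - \frac{7 I}{4} - \frac{I^{2}}{2}$)
$t{\left(D,P \right)} = - \frac{D}{135}$ ($t{\left(D,P \right)} = D \left(- \frac{1}{135}\right) = - \frac{D}{135}$)
$k{\left(461 \right)} + t{\left(-540,-204 \right)} = \left(8 - \frac{3227}{4} - \frac{461^{2}}{2}\right) - -4 = \left(8 - \frac{3227}{4} - \frac{212521}{2}\right) + 4 = - \frac{428237}{4} + 4 = - \frac{428221}{4}$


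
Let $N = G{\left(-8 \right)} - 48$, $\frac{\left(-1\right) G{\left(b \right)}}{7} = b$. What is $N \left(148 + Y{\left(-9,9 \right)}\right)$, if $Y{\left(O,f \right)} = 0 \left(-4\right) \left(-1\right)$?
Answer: $1184$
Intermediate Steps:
$Y{\left(O,f \right)} = 0$ ($Y{\left(O,f \right)} = 0 \left(-1\right) = 0$)
$G{\left(b \right)} = - 7 b$
$N = 8$ ($N = \left(-7\right) \left(-8\right) - 48 = 56 - 48 = 8$)
$N \left(148 + Y{\left(-9,9 \right)}\right) = 8 \left(148 + 0\right) = 8 \cdot 148 = 1184$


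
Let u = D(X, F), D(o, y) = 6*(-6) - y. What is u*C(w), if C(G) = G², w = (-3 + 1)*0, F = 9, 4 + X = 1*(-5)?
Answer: 0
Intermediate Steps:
X = -9 (X = -4 + 1*(-5) = -4 - 5 = -9)
w = 0 (w = -2*0 = 0)
D(o, y) = -36 - y
u = -45 (u = -36 - 1*9 = -36 - 9 = -45)
u*C(w) = -45*0² = -45*0 = 0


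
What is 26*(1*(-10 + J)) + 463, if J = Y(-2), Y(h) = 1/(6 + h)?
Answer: 419/2 ≈ 209.50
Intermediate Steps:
J = ¼ (J = 1/(6 - 2) = 1/4 = ¼ ≈ 0.25000)
26*(1*(-10 + J)) + 463 = 26*(1*(-10 + ¼)) + 463 = 26*(1*(-39/4)) + 463 = 26*(-39/4) + 463 = -507/2 + 463 = 419/2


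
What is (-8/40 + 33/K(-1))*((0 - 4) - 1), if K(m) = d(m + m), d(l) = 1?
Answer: -164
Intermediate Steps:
K(m) = 1
(-8/40 + 33/K(-1))*((0 - 4) - 1) = (-8/40 + 33/1)*((0 - 4) - 1) = (-8*1/40 + 33*1)*(-4 - 1) = (-⅕ + 33)*(-5) = (164/5)*(-5) = -164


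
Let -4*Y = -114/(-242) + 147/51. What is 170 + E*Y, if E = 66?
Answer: 21443/187 ≈ 114.67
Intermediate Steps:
Y = -3449/4114 (Y = -(-114/(-242) + 147/51)/4 = -(-114*(-1/242) + 147*(1/51))/4 = -(57/121 + 49/17)/4 = -¼*6898/2057 = -3449/4114 ≈ -0.83836)
170 + E*Y = 170 + 66*(-3449/4114) = 170 - 10347/187 = 21443/187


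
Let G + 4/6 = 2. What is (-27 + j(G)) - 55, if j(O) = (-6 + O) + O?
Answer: -256/3 ≈ -85.333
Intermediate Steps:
G = 4/3 (G = -2/3 + 2 = 4/3 ≈ 1.3333)
j(O) = -6 + 2*O
(-27 + j(G)) - 55 = (-27 + (-6 + 2*(4/3))) - 55 = (-27 + (-6 + 8/3)) - 55 = (-27 - 10/3) - 55 = -91/3 - 55 = -256/3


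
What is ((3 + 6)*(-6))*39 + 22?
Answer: -2084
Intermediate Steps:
((3 + 6)*(-6))*39 + 22 = (9*(-6))*39 + 22 = -54*39 + 22 = -2106 + 22 = -2084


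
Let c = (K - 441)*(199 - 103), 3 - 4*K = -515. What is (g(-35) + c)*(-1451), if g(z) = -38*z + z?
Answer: 41511659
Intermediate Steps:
K = 259/2 (K = ¾ - ¼*(-515) = ¾ + 515/4 = 259/2 ≈ 129.50)
g(z) = -37*z
c = -29904 (c = (259/2 - 441)*(199 - 103) = -623/2*96 = -29904)
(g(-35) + c)*(-1451) = (-37*(-35) - 29904)*(-1451) = (1295 - 29904)*(-1451) = -28609*(-1451) = 41511659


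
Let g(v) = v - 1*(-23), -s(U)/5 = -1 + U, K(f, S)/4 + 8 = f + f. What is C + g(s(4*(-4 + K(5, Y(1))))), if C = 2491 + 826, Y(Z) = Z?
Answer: 3265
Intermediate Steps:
K(f, S) = -32 + 8*f (K(f, S) = -32 + 4*(f + f) = -32 + 4*(2*f) = -32 + 8*f)
s(U) = 5 - 5*U (s(U) = -5*(-1 + U) = 5 - 5*U)
C = 3317
g(v) = 23 + v (g(v) = v + 23 = 23 + v)
C + g(s(4*(-4 + K(5, Y(1))))) = 3317 + (23 + (5 - 20*(-4 + (-32 + 8*5)))) = 3317 + (23 + (5 - 20*(-4 + (-32 + 40)))) = 3317 + (23 + (5 - 20*(-4 + 8))) = 3317 + (23 + (5 - 20*4)) = 3317 + (23 + (5 - 5*16)) = 3317 + (23 + (5 - 80)) = 3317 + (23 - 75) = 3317 - 52 = 3265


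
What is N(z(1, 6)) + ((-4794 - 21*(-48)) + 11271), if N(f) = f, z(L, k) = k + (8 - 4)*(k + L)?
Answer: 7519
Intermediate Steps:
z(L, k) = 4*L + 5*k (z(L, k) = k + 4*(L + k) = k + (4*L + 4*k) = 4*L + 5*k)
N(z(1, 6)) + ((-4794 - 21*(-48)) + 11271) = (4*1 + 5*6) + ((-4794 - 21*(-48)) + 11271) = (4 + 30) + ((-4794 + 1008) + 11271) = 34 + (-3786 + 11271) = 34 + 7485 = 7519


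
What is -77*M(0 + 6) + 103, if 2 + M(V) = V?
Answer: -205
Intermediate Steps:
M(V) = -2 + V
-77*M(0 + 6) + 103 = -77*(-2 + (0 + 6)) + 103 = -77*(-2 + 6) + 103 = -77*4 + 103 = -308 + 103 = -205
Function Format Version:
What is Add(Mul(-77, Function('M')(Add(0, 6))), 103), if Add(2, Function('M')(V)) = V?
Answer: -205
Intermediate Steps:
Function('M')(V) = Add(-2, V)
Add(Mul(-77, Function('M')(Add(0, 6))), 103) = Add(Mul(-77, Add(-2, Add(0, 6))), 103) = Add(Mul(-77, Add(-2, 6)), 103) = Add(Mul(-77, 4), 103) = Add(-308, 103) = -205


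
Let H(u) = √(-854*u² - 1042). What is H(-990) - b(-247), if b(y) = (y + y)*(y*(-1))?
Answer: 122018 + I*√837006442 ≈ 1.2202e+5 + 28931.0*I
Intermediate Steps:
H(u) = √(-1042 - 854*u²)
b(y) = -2*y² (b(y) = (2*y)*(-y) = -2*y²)
H(-990) - b(-247) = √(-1042 - 854*(-990)²) - (-2)*(-247)² = √(-1042 - 854*980100) - (-2)*61009 = √(-1042 - 837005400) - 1*(-122018) = √(-837006442) + 122018 = I*√837006442 + 122018 = 122018 + I*√837006442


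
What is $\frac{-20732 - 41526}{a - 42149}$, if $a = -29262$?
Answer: $\frac{62258}{71411} \approx 0.87183$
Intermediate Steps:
$\frac{-20732 - 41526}{a - 42149} = \frac{-20732 - 41526}{-29262 - 42149} = - \frac{62258}{-71411} = \left(-62258\right) \left(- \frac{1}{71411}\right) = \frac{62258}{71411}$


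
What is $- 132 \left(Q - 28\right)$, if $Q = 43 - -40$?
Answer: $-7260$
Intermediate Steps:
$Q = 83$ ($Q = 43 + 40 = 83$)
$- 132 \left(Q - 28\right) = - 132 \left(83 - 28\right) = \left(-132\right) 55 = -7260$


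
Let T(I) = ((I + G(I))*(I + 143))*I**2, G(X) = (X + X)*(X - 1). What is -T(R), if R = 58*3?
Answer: -579477371976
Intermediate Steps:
G(X) = 2*X*(-1 + X) (G(X) = (2*X)*(-1 + X) = 2*X*(-1 + X))
R = 174
T(I) = I**2*(143 + I)*(I + 2*I*(-1 + I)) (T(I) = ((I + 2*I*(-1 + I))*(I + 143))*I**2 = ((I + 2*I*(-1 + I))*(143 + I))*I**2 = ((143 + I)*(I + 2*I*(-1 + I)))*I**2 = I**2*(143 + I)*(I + 2*I*(-1 + I)))
-T(R) = -174**3*(-143 + 2*174**2 + 285*174) = -5268024*(-143 + 2*30276 + 49590) = -5268024*(-143 + 60552 + 49590) = -5268024*109999 = -1*579477371976 = -579477371976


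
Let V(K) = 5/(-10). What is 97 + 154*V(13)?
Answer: 20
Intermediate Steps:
V(K) = -1/2 (V(K) = 5*(-1/10) = -1/2)
97 + 154*V(13) = 97 + 154*(-1/2) = 97 - 77 = 20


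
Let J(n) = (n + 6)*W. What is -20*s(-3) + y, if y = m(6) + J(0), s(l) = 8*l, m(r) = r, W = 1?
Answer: 492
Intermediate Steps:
J(n) = 6 + n (J(n) = (n + 6)*1 = (6 + n)*1 = 6 + n)
y = 12 (y = 6 + (6 + 0) = 6 + 6 = 12)
-20*s(-3) + y = -160*(-3) + 12 = -20*(-24) + 12 = 480 + 12 = 492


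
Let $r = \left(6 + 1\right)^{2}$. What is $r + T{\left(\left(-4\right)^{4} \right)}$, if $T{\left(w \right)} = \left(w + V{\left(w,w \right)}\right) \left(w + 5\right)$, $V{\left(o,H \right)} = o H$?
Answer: $17171761$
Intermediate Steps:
$r = 49$ ($r = 7^{2} = 49$)
$V{\left(o,H \right)} = H o$
$T{\left(w \right)} = \left(5 + w\right) \left(w + w^{2}\right)$ ($T{\left(w \right)} = \left(w + w w\right) \left(w + 5\right) = \left(w + w^{2}\right) \left(5 + w\right) = \left(5 + w\right) \left(w + w^{2}\right)$)
$r + T{\left(\left(-4\right)^{4} \right)} = 49 + \left(-4\right)^{4} \left(5 + \left(\left(-4\right)^{4}\right)^{2} + 6 \left(-4\right)^{4}\right) = 49 + 256 \left(5 + 256^{2} + 6 \cdot 256\right) = 49 + 256 \left(5 + 65536 + 1536\right) = 49 + 256 \cdot 67077 = 49 + 17171712 = 17171761$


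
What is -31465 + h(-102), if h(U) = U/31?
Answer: -975517/31 ≈ -31468.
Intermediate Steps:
h(U) = U/31 (h(U) = U*(1/31) = U/31)
-31465 + h(-102) = -31465 + (1/31)*(-102) = -31465 - 102/31 = -975517/31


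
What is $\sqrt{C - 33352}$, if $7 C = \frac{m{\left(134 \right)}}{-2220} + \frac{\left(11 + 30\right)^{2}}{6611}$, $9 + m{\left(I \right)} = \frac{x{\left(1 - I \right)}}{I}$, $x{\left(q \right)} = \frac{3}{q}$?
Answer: $\frac{i \sqrt{63382890779032058829892330}}{43593859540} \approx 182.63 i$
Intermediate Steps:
$m{\left(I \right)} = -9 + \frac{3}{I \left(1 - I\right)}$ ($m{\left(I \right)} = -9 + \frac{3 \frac{1}{1 - I}}{I} = -9 + \frac{3}{I \left(1 - I\right)}$)
$C = \frac{22522969017}{610314033560}$ ($C = \frac{\frac{3 \cdot \frac{1}{134} \frac{1}{-1 + 134} \left(-1 - 402 \left(-1 + 134\right)\right)}{-2220} + \frac{\left(11 + 30\right)^{2}}{6611}}{7} = \frac{3 \cdot \frac{1}{134} \cdot \frac{1}{133} \left(-1 - 402 \cdot 133\right) \left(- \frac{1}{2220}\right) + 41^{2} \cdot \frac{1}{6611}}{7} = \frac{3 \cdot \frac{1}{134} \cdot \frac{1}{133} \left(-1 - 53466\right) \left(- \frac{1}{2220}\right) + 1681 \cdot \frac{1}{6611}}{7} = \frac{3 \cdot \frac{1}{134} \cdot \frac{1}{133} \left(-53467\right) \left(- \frac{1}{2220}\right) + \frac{1681}{6611}}{7} = \frac{\left(- \frac{160401}{17822}\right) \left(- \frac{1}{2220}\right) + \frac{1681}{6611}}{7} = \frac{\frac{53467}{13188280} + \frac{1681}{6611}}{7} = \frac{1}{7} \cdot \frac{22522969017}{87187719080} = \frac{22522969017}{610314033560} \approx 0.036904$)
$\sqrt{C - 33352} = \sqrt{\frac{22522969017}{610314033560} - 33352} = \sqrt{- \frac{20355171124324103}{610314033560}} = \frac{i \sqrt{63382890779032058829892330}}{43593859540}$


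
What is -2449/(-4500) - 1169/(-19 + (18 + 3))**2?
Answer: -328169/1125 ≈ -291.71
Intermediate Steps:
-2449/(-4500) - 1169/(-19 + (18 + 3))**2 = -2449*(-1/4500) - 1169/(-19 + 21)**2 = 2449/4500 - 1169/(2**2) = 2449/4500 - 1169/4 = -328169/1125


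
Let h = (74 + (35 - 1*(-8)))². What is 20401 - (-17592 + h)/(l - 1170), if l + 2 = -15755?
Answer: 345323824/16927 ≈ 20401.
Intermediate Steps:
l = -15757 (l = -2 - 15755 = -15757)
h = 13689 (h = (74 + (35 + 8))² = (74 + 43)² = 117² = 13689)
20401 - (-17592 + h)/(l - 1170) = 20401 - (-17592 + 13689)/(-15757 - 1170) = 20401 - (-3903)/(-16927) = 20401 - (-3903)*(-1)/16927 = 20401 - 1*3903/16927 = 20401 - 3903/16927 = 345323824/16927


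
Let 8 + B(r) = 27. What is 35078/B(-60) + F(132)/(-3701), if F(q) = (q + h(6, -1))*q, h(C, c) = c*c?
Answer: 129490114/70319 ≈ 1841.5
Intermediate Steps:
h(C, c) = c²
B(r) = 19 (B(r) = -8 + 27 = 19)
F(q) = q*(1 + q) (F(q) = (q + (-1)²)*q = (q + 1)*q = (1 + q)*q = q*(1 + q))
35078/B(-60) + F(132)/(-3701) = 35078/19 + (132*(1 + 132))/(-3701) = 35078*(1/19) + (132*133)*(-1/3701) = 35078/19 + 17556*(-1/3701) = 35078/19 - 17556/3701 = 129490114/70319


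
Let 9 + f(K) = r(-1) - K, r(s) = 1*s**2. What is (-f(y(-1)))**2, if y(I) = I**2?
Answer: 81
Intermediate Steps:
r(s) = s**2
f(K) = -8 - K (f(K) = -9 + ((-1)**2 - K) = -9 + (1 - K) = -8 - K)
(-f(y(-1)))**2 = (-(-8 - 1*(-1)**2))**2 = (-(-8 - 1*1))**2 = (-(-8 - 1))**2 = (-1*(-9))**2 = 9**2 = 81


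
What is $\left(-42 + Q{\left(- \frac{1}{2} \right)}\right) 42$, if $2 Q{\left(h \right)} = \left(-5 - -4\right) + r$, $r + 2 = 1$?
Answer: $-1806$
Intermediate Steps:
$r = -1$ ($r = -2 + 1 = -1$)
$Q{\left(h \right)} = -1$ ($Q{\left(h \right)} = \frac{\left(-5 - -4\right) - 1}{2} = \frac{\left(-5 + 4\right) - 1}{2} = \frac{-1 - 1}{2} = \frac{1}{2} \left(-2\right) = -1$)
$\left(-42 + Q{\left(- \frac{1}{2} \right)}\right) 42 = \left(-42 - 1\right) 42 = \left(-43\right) 42 = -1806$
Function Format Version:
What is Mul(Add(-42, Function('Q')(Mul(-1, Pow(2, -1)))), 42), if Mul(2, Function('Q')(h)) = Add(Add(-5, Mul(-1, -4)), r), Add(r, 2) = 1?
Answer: -1806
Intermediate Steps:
r = -1 (r = Add(-2, 1) = -1)
Function('Q')(h) = -1 (Function('Q')(h) = Mul(Rational(1, 2), Add(Add(-5, Mul(-1, -4)), -1)) = Mul(Rational(1, 2), Add(Add(-5, 4), -1)) = Mul(Rational(1, 2), Add(-1, -1)) = Mul(Rational(1, 2), -2) = -1)
Mul(Add(-42, Function('Q')(Mul(-1, Pow(2, -1)))), 42) = Mul(Add(-42, -1), 42) = Mul(-43, 42) = -1806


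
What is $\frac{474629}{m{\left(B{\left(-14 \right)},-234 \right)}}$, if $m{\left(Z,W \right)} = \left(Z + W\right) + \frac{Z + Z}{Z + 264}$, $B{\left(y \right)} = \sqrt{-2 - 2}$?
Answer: $- \frac{483818766698}{238548281} - \frac{8333061353 i}{477096562} \approx -2028.2 - 17.466 i$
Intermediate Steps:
$B{\left(y \right)} = 2 i$ ($B{\left(y \right)} = \sqrt{-4} = 2 i$)
$m{\left(Z,W \right)} = W + Z + \frac{2 Z}{264 + Z}$ ($m{\left(Z,W \right)} = \left(W + Z\right) + \frac{2 Z}{264 + Z} = W + Z + \frac{2 Z}{264 + Z}$)
$\frac{474629}{m{\left(B{\left(-14 \right)},-234 \right)}} = \frac{474629}{\frac{1}{264 + 2 i} \left(\left(2 i\right)^{2} + 264 \left(-234\right) + 266 \cdot 2 i - 234 \cdot 2 i\right)} = \frac{474629}{\frac{264 - 2 i}{69700} \left(-4 - 61776 + 532 i - 468 i\right)} = \frac{474629}{\frac{264 - 2 i}{69700} \left(-61780 + 64 i\right)} = \frac{474629}{\frac{1}{69700} \left(-61780 + 64 i\right) \left(264 - 2 i\right)} = 474629 \frac{\left(-61780 - 64 i\right) \left(264 + 2 i\right)}{3816772496} = \frac{474629 \left(-61780 - 64 i\right) \left(264 + 2 i\right)}{3816772496}$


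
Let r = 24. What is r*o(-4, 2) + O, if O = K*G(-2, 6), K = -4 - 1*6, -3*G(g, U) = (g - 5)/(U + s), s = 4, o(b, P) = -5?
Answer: -367/3 ≈ -122.33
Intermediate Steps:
G(g, U) = -(-5 + g)/(3*(4 + U)) (G(g, U) = -(g - 5)/(3*(U + 4)) = -(-5 + g)/(3*(4 + U)))
K = -10 (K = -4 - 6 = -10)
O = -7/3 (O = -10*(5 - 1*(-2))/(3*(4 + 6)) = -10*(5 + 2)/(3*10) = -10*7/(3*10) = -10*7/30 = -7/3 ≈ -2.3333)
r*o(-4, 2) + O = 24*(-5) - 7/3 = -120 - 7/3 = -367/3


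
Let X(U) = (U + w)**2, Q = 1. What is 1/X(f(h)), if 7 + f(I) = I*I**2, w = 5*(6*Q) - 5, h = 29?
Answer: 1/595701649 ≈ 1.6787e-9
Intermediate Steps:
w = 25 (w = 5*(6*1) - 5 = 5*6 - 5 = 30 - 5 = 25)
f(I) = -7 + I**3 (f(I) = -7 + I*I**2 = -7 + I**3)
X(U) = (25 + U)**2 (X(U) = (U + 25)**2 = (25 + U)**2)
1/X(f(h)) = 1/((25 + (-7 + 29**3))**2) = 1/((25 + (-7 + 24389))**2) = 1/((25 + 24382)**2) = 1/(24407**2) = 1/595701649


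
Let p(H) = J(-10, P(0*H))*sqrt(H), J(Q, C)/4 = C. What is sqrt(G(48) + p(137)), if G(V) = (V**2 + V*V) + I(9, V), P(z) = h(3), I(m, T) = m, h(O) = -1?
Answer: sqrt(4617 - 4*sqrt(137)) ≈ 67.603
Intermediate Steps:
P(z) = -1
G(V) = 9 + 2*V**2 (G(V) = (V**2 + V*V) + 9 = (V**2 + V**2) + 9 = 2*V**2 + 9 = 9 + 2*V**2)
J(Q, C) = 4*C
p(H) = -4*sqrt(H) (p(H) = (4*(-1))*sqrt(H) = -4*sqrt(H))
sqrt(G(48) + p(137)) = sqrt((9 + 2*48**2) - 4*sqrt(137)) = sqrt((9 + 2*2304) - 4*sqrt(137)) = sqrt((9 + 4608) - 4*sqrt(137)) = sqrt(4617 - 4*sqrt(137))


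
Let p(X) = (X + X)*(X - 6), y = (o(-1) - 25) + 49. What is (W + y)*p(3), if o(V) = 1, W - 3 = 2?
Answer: -540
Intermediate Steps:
W = 5 (W = 3 + 2 = 5)
y = 25 (y = (1 - 25) + 49 = -24 + 49 = 25)
p(X) = 2*X*(-6 + X) (p(X) = (2*X)*(-6 + X) = 2*X*(-6 + X))
(W + y)*p(3) = (5 + 25)*(2*3*(-6 + 3)) = 30*(2*3*(-3)) = 30*(-18) = -540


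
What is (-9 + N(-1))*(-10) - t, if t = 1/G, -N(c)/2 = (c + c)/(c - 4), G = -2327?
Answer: 228047/2327 ≈ 98.000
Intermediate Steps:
N(c) = -4*c/(-4 + c) (N(c) = -2*(c + c)/(c - 4) = -2*2*c/(-4 + c) = -4*c/(-4 + c))
t = -1/2327 (t = 1/(-2327) = -1/2327 ≈ -0.00042974)
(-9 + N(-1))*(-10) - t = (-9 - 4*(-1)/(-4 - 1))*(-10) - 1*(-1/2327) = (-9 - 4*(-1)/(-5))*(-10) + 1/2327 = (-9 - 4*(-1)*(-⅕))*(-10) + 1/2327 = (-9 - ⅘)*(-10) + 1/2327 = -49/5*(-10) + 1/2327 = 98 + 1/2327 = 228047/2327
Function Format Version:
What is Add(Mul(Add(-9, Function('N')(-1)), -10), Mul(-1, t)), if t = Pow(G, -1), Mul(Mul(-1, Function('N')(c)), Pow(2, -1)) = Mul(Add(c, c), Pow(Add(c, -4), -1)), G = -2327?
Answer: Rational(228047, 2327) ≈ 98.000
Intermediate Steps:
Function('N')(c) = Mul(-4, c, Pow(Add(-4, c), -1)) (Function('N')(c) = Mul(-2, Mul(Add(c, c), Pow(Add(c, -4), -1))) = Mul(-2, Mul(Mul(2, c), Pow(Add(-4, c), -1))) = Mul(-2, Mul(2, c, Pow(Add(-4, c), -1))) = Mul(-4, c, Pow(Add(-4, c), -1)))
t = Rational(-1, 2327) (t = Pow(-2327, -1) = Rational(-1, 2327) ≈ -0.00042974)
Add(Mul(Add(-9, Function('N')(-1)), -10), Mul(-1, t)) = Add(Mul(Add(-9, Mul(-4, -1, Pow(Add(-4, -1), -1))), -10), Mul(-1, Rational(-1, 2327))) = Add(Mul(Add(-9, Mul(-4, -1, Pow(-5, -1))), -10), Rational(1, 2327)) = Add(Mul(Add(-9, Mul(-4, -1, Rational(-1, 5))), -10), Rational(1, 2327)) = Add(Mul(Add(-9, Rational(-4, 5)), -10), Rational(1, 2327)) = Add(Mul(Rational(-49, 5), -10), Rational(1, 2327)) = Add(98, Rational(1, 2327)) = Rational(228047, 2327)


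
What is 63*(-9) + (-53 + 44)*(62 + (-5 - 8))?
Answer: -1008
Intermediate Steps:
63*(-9) + (-53 + 44)*(62 + (-5 - 8)) = -567 - 9*(62 - 13) = -567 - 9*49 = -567 - 441 = -1008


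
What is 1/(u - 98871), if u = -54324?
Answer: -1/153195 ≈ -6.5276e-6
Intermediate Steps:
1/(u - 98871) = 1/(-54324 - 98871) = 1/(-153195) = -1/153195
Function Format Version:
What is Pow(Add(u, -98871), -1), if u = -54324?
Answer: Rational(-1, 153195) ≈ -6.5276e-6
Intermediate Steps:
Pow(Add(u, -98871), -1) = Pow(Add(-54324, -98871), -1) = Pow(-153195, -1) = Rational(-1, 153195)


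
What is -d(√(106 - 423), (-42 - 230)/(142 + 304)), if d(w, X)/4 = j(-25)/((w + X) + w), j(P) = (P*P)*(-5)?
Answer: -94775000/15768717 - 310806250*I*√317/15768717 ≈ -6.0103 - 350.93*I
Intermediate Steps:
j(P) = -5*P² (j(P) = P²*(-5) = -5*P²)
d(w, X) = -12500/(X + 2*w) (d(w, X) = 4*((-5*(-25)²)/((w + X) + w)) = 4*((-5*625)/((X + w) + w)) = 4*(-3125/(X + 2*w)) = -12500/(X + 2*w))
-d(√(106 - 423), (-42 - 230)/(142 + 304)) = -(-12500)/((-42 - 230)/(142 + 304) + 2*√(106 - 423)) = -(-12500)/(-272/446 + 2*√(-317)) = -(-12500)/(-272*1/446 + 2*(I*√317)) = -(-12500)/(-136/223 + 2*I*√317) = 12500/(-136/223 + 2*I*√317)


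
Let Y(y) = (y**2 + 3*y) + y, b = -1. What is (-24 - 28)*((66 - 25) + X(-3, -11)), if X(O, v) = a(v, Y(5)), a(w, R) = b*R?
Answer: 208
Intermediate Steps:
Y(y) = y**2 + 4*y
a(w, R) = -R
X(O, v) = -45 (X(O, v) = -5*(4 + 5) = -5*9 = -1*45 = -45)
(-24 - 28)*((66 - 25) + X(-3, -11)) = (-24 - 28)*((66 - 25) - 45) = -52*(41 - 45) = -52*(-4) = 208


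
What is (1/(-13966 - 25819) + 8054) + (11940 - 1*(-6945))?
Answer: 1071768114/39785 ≈ 26939.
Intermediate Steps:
(1/(-13966 - 25819) + 8054) + (11940 - 1*(-6945)) = (1/(-39785) + 8054) + (11940 + 6945) = (-1/39785 + 8054) + 18885 = 320428389/39785 + 18885 = 1071768114/39785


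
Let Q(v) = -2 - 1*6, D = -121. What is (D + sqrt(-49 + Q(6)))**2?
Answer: (121 - I*sqrt(57))**2 ≈ 14584.0 - 1827.1*I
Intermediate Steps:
Q(v) = -8 (Q(v) = -2 - 6 = -8)
(D + sqrt(-49 + Q(6)))**2 = (-121 + sqrt(-49 - 8))**2 = (-121 + sqrt(-57))**2 = (-121 + I*sqrt(57))**2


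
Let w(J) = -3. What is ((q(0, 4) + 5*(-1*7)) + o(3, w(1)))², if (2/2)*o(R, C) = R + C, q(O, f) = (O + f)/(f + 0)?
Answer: 1156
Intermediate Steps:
q(O, f) = (O + f)/f
o(R, C) = C + R (o(R, C) = R + C = C + R)
((q(0, 4) + 5*(-1*7)) + o(3, w(1)))² = (((0 + 4)/4 + 5*(-1*7)) + (-3 + 3))² = (((¼)*4 + 5*(-7)) + 0)² = ((1 - 35) + 0)² = (-34 + 0)² = (-34)² = 1156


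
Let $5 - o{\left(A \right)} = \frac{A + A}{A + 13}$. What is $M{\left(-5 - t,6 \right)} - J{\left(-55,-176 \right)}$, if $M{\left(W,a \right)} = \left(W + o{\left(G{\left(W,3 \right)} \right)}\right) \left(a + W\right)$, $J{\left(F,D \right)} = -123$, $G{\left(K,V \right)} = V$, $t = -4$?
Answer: $\frac{1129}{8} \approx 141.13$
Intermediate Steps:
$o{\left(A \right)} = 5 - \frac{2 A}{13 + A}$ ($o{\left(A \right)} = 5 - \frac{A + A}{A + 13} = 5 - \frac{2 A}{13 + A}$)
$M{\left(W,a \right)} = \left(\frac{37}{8} + W\right) \left(W + a\right)$ ($M{\left(W,a \right)} = \left(W + \frac{65 + 3 \cdot 3}{13 + 3}\right) \left(a + W\right) = \left(W + \frac{65 + 9}{16}\right) \left(W + a\right) = \left(W + \frac{1}{16} \cdot 74\right) \left(W + a\right) = \left(W + \frac{37}{8}\right) \left(W + a\right) = \left(\frac{37}{8} + W\right) \left(W + a\right)$)
$M{\left(-5 - t,6 \right)} - J{\left(-55,-176 \right)} = \left(\left(-5 - -4\right)^{2} + \frac{37 \left(-5 - -4\right)}{8} + \frac{37}{8} \cdot 6 + \left(-5 - -4\right) 6\right) - -123 = \left(\left(-5 + 4\right)^{2} + \frac{37 \left(-5 + 4\right)}{8} + \frac{111}{4} + \left(-5 + 4\right) 6\right) + 123 = \left(\left(-1\right)^{2} + \frac{37}{8} \left(-1\right) + \frac{111}{4} - 6\right) + 123 = \left(1 - \frac{37}{8} + \frac{111}{4} - 6\right) + 123 = \frac{145}{8} + 123 = \frac{1129}{8}$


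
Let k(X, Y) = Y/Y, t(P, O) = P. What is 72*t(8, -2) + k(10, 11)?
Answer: 577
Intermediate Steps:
k(X, Y) = 1
72*t(8, -2) + k(10, 11) = 72*8 + 1 = 576 + 1 = 577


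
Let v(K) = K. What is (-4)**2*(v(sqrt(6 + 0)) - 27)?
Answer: -432 + 16*sqrt(6) ≈ -392.81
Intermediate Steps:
(-4)**2*(v(sqrt(6 + 0)) - 27) = (-4)**2*(sqrt(6 + 0) - 27) = 16*(sqrt(6) - 27) = 16*(-27 + sqrt(6)) = -432 + 16*sqrt(6)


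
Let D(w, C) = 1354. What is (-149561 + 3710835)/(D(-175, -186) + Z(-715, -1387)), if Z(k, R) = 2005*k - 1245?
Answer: -1780637/716733 ≈ -2.4844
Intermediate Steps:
Z(k, R) = -1245 + 2005*k
(-149561 + 3710835)/(D(-175, -186) + Z(-715, -1387)) = (-149561 + 3710835)/(1354 + (-1245 + 2005*(-715))) = 3561274/(1354 + (-1245 - 1433575)) = 3561274/(1354 - 1434820) = 3561274/(-1433466) = 3561274*(-1/1433466) = -1780637/716733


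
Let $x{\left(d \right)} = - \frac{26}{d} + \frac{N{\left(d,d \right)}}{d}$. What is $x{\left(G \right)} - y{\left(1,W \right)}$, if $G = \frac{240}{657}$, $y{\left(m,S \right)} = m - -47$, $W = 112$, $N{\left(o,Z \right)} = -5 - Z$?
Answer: $- \frac{10709}{80} \approx -133.86$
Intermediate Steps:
$y{\left(m,S \right)} = 47 + m$ ($y{\left(m,S \right)} = m + 47 = 47 + m$)
$G = \frac{80}{219}$ ($G = 240 \cdot \frac{1}{657} = \frac{80}{219} \approx 0.3653$)
$x{\left(d \right)} = - \frac{26}{d} + \frac{-5 - d}{d}$
$x{\left(G \right)} - y{\left(1,W \right)} = \frac{-31 - \frac{80}{219}}{\frac{80}{219}} - \left(47 + 1\right) = \frac{219 \left(-31 - \frac{80}{219}\right)}{80} - 48 = \frac{219}{80} \left(- \frac{6869}{219}\right) - 48 = - \frac{6869}{80} - 48 = - \frac{10709}{80}$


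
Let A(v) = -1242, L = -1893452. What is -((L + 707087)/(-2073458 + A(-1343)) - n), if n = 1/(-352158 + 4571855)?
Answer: -1001219751341/1750921073180 ≈ -0.57183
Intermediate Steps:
n = 1/4219697 ≈ 2.3698e-7
-((L + 707087)/(-2073458 + A(-1343)) - n) = -((-1893452 + 707087)/(-2073458 - 1242) - 1*1/4219697) = -(-1186365/(-2074700) - 1/4219697) = -(-1186365*(-1/2074700) - 1/4219697) = -(237273/414940 - 1/4219697) = -1*1001219751341/1750921073180 = -1001219751341/1750921073180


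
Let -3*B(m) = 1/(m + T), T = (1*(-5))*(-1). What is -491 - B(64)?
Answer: -101636/207 ≈ -491.00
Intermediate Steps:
T = 5 (T = -5*(-1) = 5)
B(m) = -1/(3*(5 + m)) (B(m) = -1/(3*(m + 5)) = -1/(3*(5 + m)))
-491 - B(64) = -491 - (-1)/(15 + 3*64) = -491 - (-1)/(15 + 192) = -491 - (-1)/207 = -491 - 1*(-1/207) = -491 + 1/207 = -101636/207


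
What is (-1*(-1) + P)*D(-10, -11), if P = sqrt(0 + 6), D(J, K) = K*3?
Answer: -33 - 33*sqrt(6) ≈ -113.83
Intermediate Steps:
D(J, K) = 3*K
P = sqrt(6) ≈ 2.4495
(-1*(-1) + P)*D(-10, -11) = (-1*(-1) + sqrt(6))*(3*(-11)) = (1 + sqrt(6))*(-33) = -33 - 33*sqrt(6)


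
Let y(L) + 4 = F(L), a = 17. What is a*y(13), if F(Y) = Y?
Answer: 153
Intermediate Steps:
y(L) = -4 + L
a*y(13) = 17*(-4 + 13) = 17*9 = 153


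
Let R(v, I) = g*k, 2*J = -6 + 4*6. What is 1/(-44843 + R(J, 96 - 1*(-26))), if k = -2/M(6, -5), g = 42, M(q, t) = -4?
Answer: -1/44822 ≈ -2.2310e-5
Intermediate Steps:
J = 9 (J = (-6 + 4*6)/2 = (-6 + 24)/2 = (½)*18 = 9)
k = ½ (k = -2/(-4) = -2*(-¼) = ½ ≈ 0.50000)
R(v, I) = 21 (R(v, I) = 42*(½) = 21)
1/(-44843 + R(J, 96 - 1*(-26))) = 1/(-44843 + 21) = 1/(-44822) = -1/44822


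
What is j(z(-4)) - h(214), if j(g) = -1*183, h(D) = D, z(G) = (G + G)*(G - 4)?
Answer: -397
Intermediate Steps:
z(G) = 2*G*(-4 + G) (z(G) = (2*G)*(-4 + G) = 2*G*(-4 + G))
j(g) = -183
j(z(-4)) - h(214) = -183 - 1*214 = -183 - 214 = -397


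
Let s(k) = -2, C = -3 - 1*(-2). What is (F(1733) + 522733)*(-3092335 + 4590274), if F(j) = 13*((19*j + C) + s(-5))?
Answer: 1424158014555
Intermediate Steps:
C = -1 (C = -3 + 2 = -1)
F(j) = -39 + 247*j (F(j) = 13*((19*j - 1) - 2) = 13*((-1 + 19*j) - 2) = 13*(-3 + 19*j) = -39 + 247*j)
(F(1733) + 522733)*(-3092335 + 4590274) = ((-39 + 247*1733) + 522733)*(-3092335 + 4590274) = ((-39 + 428051) + 522733)*1497939 = (428012 + 522733)*1497939 = 950745*1497939 = 1424158014555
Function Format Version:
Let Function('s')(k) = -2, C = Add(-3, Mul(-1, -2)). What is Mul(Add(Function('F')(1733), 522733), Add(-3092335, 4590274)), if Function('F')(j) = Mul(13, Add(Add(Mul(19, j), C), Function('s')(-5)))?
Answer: 1424158014555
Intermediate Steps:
C = -1 (C = Add(-3, 2) = -1)
Function('F')(j) = Add(-39, Mul(247, j)) (Function('F')(j) = Mul(13, Add(Add(Mul(19, j), -1), -2)) = Mul(13, Add(Add(-1, Mul(19, j)), -2)) = Mul(13, Add(-3, Mul(19, j))) = Add(-39, Mul(247, j)))
Mul(Add(Function('F')(1733), 522733), Add(-3092335, 4590274)) = Mul(Add(Add(-39, Mul(247, 1733)), 522733), Add(-3092335, 4590274)) = Mul(Add(Add(-39, 428051), 522733), 1497939) = Mul(Add(428012, 522733), 1497939) = Mul(950745, 1497939) = 1424158014555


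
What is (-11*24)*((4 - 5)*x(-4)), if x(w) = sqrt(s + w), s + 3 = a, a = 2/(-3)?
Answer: 88*I*sqrt(69) ≈ 730.98*I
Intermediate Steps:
a = -2/3 (a = 2*(-1/3) = -2/3 ≈ -0.66667)
s = -11/3 (s = -3 - 2/3 = -11/3 ≈ -3.6667)
x(w) = sqrt(-11/3 + w)
(-11*24)*((4 - 5)*x(-4)) = (-11*24)*((4 - 5)*(sqrt(-33 + 9*(-4))/3)) = -(-264)*sqrt(-33 - 36)/3 = -(-264)*sqrt(-69)/3 = -(-264)*(I*sqrt(69))/3 = -(-264)*I*sqrt(69)/3 = -(-88)*I*sqrt(69) = 88*I*sqrt(69)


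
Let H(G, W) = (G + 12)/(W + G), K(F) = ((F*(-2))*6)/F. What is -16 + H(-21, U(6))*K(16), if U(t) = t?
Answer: -116/5 ≈ -23.200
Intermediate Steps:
K(F) = -12 (K(F) = (-2*F*6)/F = (-12*F)/F = -12)
H(G, W) = (12 + G)/(G + W)
-16 + H(-21, U(6))*K(16) = -16 + ((12 - 21)/(-21 + 6))*(-12) = -16 + (-9/(-15))*(-12) = -16 - 1/15*(-9)*(-12) = -16 + (3/5)*(-12) = -16 - 36/5 = -116/5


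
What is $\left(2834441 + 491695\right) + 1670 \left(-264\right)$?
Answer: $2885256$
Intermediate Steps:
$\left(2834441 + 491695\right) + 1670 \left(-264\right) = 3326136 - 440880 = 2885256$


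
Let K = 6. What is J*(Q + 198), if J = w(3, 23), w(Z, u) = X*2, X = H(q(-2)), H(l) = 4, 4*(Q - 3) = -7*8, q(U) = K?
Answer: 1496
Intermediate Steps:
q(U) = 6
Q = -11 (Q = 3 + (-7*8)/4 = 3 + (1/4)*(-56) = 3 - 14 = -11)
X = 4
w(Z, u) = 8 (w(Z, u) = 4*2 = 8)
J = 8
J*(Q + 198) = 8*(-11 + 198) = 8*187 = 1496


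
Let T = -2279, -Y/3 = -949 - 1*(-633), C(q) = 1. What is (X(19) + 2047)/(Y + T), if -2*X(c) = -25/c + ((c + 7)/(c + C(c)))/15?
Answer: -11671403/7586700 ≈ -1.5384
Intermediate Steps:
Y = 948 (Y = -3*(-949 - 1*(-633)) = -3*(-949 + 633) = -3*(-316) = 948)
X(c) = 25/(2*c) - (7 + c)/(30*(1 + c)) (X(c) = -(-25/c + ((c + 7)/(c + 1))/15)/2 = -(-25/c + ((7 + c)/(1 + c))*(1/15))/2 = -(-25/c + (7 + c)/(15*(1 + c)))/2 = 25/(2*c) - (7 + c)/(30*(1 + c)))
(X(19) + 2047)/(Y + T) = ((1/30)*(375 - 1*19**2 + 368*19)/(19*(1 + 19)) + 2047)/(948 - 2279) = ((1/30)*(1/19)*(375 - 1*361 + 6992)/20 + 2047)/(-1331) = ((1/30)*(1/19)*(1/20)*(375 - 361 + 6992) + 2047)*(-1/1331) = ((1/30)*(1/19)*(1/20)*7006 + 2047)*(-1/1331) = (3503/5700 + 2047)*(-1/1331) = (11671403/5700)*(-1/1331) = -11671403/7586700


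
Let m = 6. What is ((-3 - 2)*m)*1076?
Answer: -32280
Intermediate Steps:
((-3 - 2)*m)*1076 = ((-3 - 2)*6)*1076 = -5*6*1076 = -30*1076 = -32280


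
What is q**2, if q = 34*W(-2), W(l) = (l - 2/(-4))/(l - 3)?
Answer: 2601/25 ≈ 104.04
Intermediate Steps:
W(l) = (1/2 + l)/(-3 + l) (W(l) = (l - 2*(-1/4))/(-3 + l) = (l + 1/2)/(-3 + l) = (1/2 + l)/(-3 + l))
q = 51/5 (q = 34*((1/2 - 2)/(-3 - 2)) = 34*(-3/2/(-5)) = 34*(-1/5*(-3/2)) = 34*(3/10) = 51/5 ≈ 10.200)
q**2 = (51/5)**2 = 2601/25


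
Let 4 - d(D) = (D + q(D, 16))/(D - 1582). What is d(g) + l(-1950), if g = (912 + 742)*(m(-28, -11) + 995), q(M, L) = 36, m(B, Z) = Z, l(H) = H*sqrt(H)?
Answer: 2438122/812977 - 9750*I*sqrt(78) ≈ 2.999 - 86110.0*I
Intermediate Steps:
l(H) = H**(3/2)
g = 1627536 (g = (912 + 742)*(-11 + 995) = 1654*984 = 1627536)
d(D) = 4 - (36 + D)/(-1582 + D) (d(D) = 4 - (D + 36)/(D - 1582) = 4 - (36 + D)/(-1582 + D))
d(g) + l(-1950) = (-6364 + 3*1627536)/(-1582 + 1627536) + (-1950)**(3/2) = (-6364 + 4882608)/1625954 - 9750*I*sqrt(78) = (1/1625954)*4876244 - 9750*I*sqrt(78) = 2438122/812977 - 9750*I*sqrt(78)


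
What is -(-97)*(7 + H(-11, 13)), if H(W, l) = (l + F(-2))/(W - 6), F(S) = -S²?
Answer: 10670/17 ≈ 627.65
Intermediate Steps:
H(W, l) = (-4 + l)/(-6 + W) (H(W, l) = (l - 1*(-2)²)/(W - 6) = (l - 1*4)/(-6 + W) = (l - 4)/(-6 + W) = (-4 + l)/(-6 + W))
-(-97)*(7 + H(-11, 13)) = -(-97)*(7 + (-4 + 13)/(-6 - 11)) = -(-97)*(7 + 9/(-17)) = -(-97)*(7 - 1/17*9) = -(-97)*(7 - 9/17) = -(-97)*110/17 = -1*(-10670/17) = 10670/17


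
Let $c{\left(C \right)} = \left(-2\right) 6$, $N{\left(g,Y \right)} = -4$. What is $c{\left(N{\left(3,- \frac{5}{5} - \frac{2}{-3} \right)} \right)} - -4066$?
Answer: $4054$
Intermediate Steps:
$c{\left(C \right)} = -12$
$c{\left(N{\left(3,- \frac{5}{5} - \frac{2}{-3} \right)} \right)} - -4066 = -12 - -4066 = -12 + 4066 = 4054$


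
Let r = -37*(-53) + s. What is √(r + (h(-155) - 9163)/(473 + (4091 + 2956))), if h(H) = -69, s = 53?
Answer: √444621410/470 ≈ 44.864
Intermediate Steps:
r = 2014 (r = -37*(-53) + 53 = 1961 + 53 = 2014)
√(r + (h(-155) - 9163)/(473 + (4091 + 2956))) = √(2014 + (-69 - 9163)/(473 + (4091 + 2956))) = √(2014 - 9232/(473 + 7047)) = √(2014 - 9232/7520) = √(2014 - 9232*1/7520) = √(2014 - 577/470) = √(946003/470) = √444621410/470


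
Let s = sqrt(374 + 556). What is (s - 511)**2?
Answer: (511 - sqrt(930))**2 ≈ 2.3088e+5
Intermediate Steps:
s = sqrt(930) ≈ 30.496
(s - 511)**2 = (sqrt(930) - 511)**2 = (-511 + sqrt(930))**2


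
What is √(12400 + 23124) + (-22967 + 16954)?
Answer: -6013 + 2*√8881 ≈ -5824.5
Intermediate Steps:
√(12400 + 23124) + (-22967 + 16954) = √35524 - 6013 = 2*√8881 - 6013 = -6013 + 2*√8881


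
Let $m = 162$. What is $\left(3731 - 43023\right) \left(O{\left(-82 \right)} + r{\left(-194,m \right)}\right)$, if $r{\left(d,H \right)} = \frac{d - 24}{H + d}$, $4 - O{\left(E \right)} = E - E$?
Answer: $- \frac{1699379}{4} \approx -4.2485 \cdot 10^{5}$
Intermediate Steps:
$O{\left(E \right)} = 4$ ($O{\left(E \right)} = 4 - \left(E - E\right) = 4 - 0 = 4 + 0 = 4$)
$r{\left(d,H \right)} = \frac{-24 + d}{H + d}$
$\left(3731 - 43023\right) \left(O{\left(-82 \right)} + r{\left(-194,m \right)}\right) = \left(3731 - 43023\right) \left(4 + \frac{-24 - 194}{162 - 194}\right) = - 39292 \left(4 + \frac{1}{-32} \left(-218\right)\right) = - 39292 \left(4 - - \frac{109}{16}\right) = - 39292 \left(4 + \frac{109}{16}\right) = \left(-39292\right) \frac{173}{16} = - \frac{1699379}{4}$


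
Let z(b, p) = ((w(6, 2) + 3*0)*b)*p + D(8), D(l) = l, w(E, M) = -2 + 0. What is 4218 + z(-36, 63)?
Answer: 8762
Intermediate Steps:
w(E, M) = -2
z(b, p) = 8 - 2*b*p (z(b, p) = ((-2 + 3*0)*b)*p + 8 = ((-2 + 0)*b)*p + 8 = (-2*b)*p + 8 = -2*b*p + 8 = 8 - 2*b*p)
4218 + z(-36, 63) = 4218 + (8 - 2*(-36)*63) = 4218 + (8 + 4536) = 4218 + 4544 = 8762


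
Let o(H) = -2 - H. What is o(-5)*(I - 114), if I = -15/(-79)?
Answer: -26973/79 ≈ -341.43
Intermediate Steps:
I = 15/79 (I = -15*(-1/79) = 15/79 ≈ 0.18987)
o(-5)*(I - 114) = (-2 - 1*(-5))*(15/79 - 114) = (-2 + 5)*(-8991/79) = 3*(-8991/79) = -26973/79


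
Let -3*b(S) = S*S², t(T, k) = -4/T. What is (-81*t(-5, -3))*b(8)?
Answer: 55296/5 ≈ 11059.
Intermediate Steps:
b(S) = -S³/3 (b(S) = -S*S²/3 = -S³/3)
(-81*t(-5, -3))*b(8) = (-(-324)/(-5))*(-⅓*8³) = (-(-324)*(-1)/5)*(-⅓*512) = -81*⅘*(-512/3) = -324/5*(-512/3) = 55296/5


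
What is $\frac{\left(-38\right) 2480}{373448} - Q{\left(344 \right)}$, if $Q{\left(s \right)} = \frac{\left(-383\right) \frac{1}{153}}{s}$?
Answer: $- \frac{602126137}{2456914392} \approx -0.24507$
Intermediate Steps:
$Q{\left(s \right)} = - \frac{383}{153 s}$ ($Q{\left(s \right)} = \frac{\left(-383\right) \frac{1}{153}}{s} = - \frac{383}{153 s}$)
$\frac{\left(-38\right) 2480}{373448} - Q{\left(344 \right)} = \frac{\left(-38\right) 2480}{373448} - - \frac{383}{153 \cdot 344} = \left(-94240\right) \frac{1}{373448} - \left(- \frac{383}{153}\right) \frac{1}{344} = - \frac{11780}{46681} - - \frac{383}{52632} = - \frac{11780}{46681} + \frac{383}{52632} = - \frac{602126137}{2456914392}$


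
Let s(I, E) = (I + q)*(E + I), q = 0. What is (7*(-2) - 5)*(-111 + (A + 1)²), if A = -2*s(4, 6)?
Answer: -116470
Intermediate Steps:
s(I, E) = I*(E + I) (s(I, E) = (I + 0)*(E + I) = I*(E + I))
A = -80 (A = -8*(6 + 4) = -8*10 = -2*40 = -80)
(7*(-2) - 5)*(-111 + (A + 1)²) = (7*(-2) - 5)*(-111 + (-80 + 1)²) = (-14 - 5)*(-111 + (-79)²) = -19*(-111 + 6241) = -19*6130 = -116470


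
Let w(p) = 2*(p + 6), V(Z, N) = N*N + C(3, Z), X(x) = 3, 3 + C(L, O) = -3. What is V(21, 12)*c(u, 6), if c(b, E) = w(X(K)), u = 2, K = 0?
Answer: 2484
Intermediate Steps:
C(L, O) = -6 (C(L, O) = -3 - 3 = -6)
V(Z, N) = -6 + N**2 (V(Z, N) = N*N - 6 = N**2 - 6 = -6 + N**2)
w(p) = 12 + 2*p (w(p) = 2*(6 + p) = 12 + 2*p)
c(b, E) = 18 (c(b, E) = 12 + 2*3 = 12 + 6 = 18)
V(21, 12)*c(u, 6) = (-6 + 12**2)*18 = (-6 + 144)*18 = 138*18 = 2484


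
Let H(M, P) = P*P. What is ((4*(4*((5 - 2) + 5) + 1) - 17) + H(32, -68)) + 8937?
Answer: 13676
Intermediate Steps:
H(M, P) = P²
((4*(4*((5 - 2) + 5) + 1) - 17) + H(32, -68)) + 8937 = ((4*(4*((5 - 2) + 5) + 1) - 17) + (-68)²) + 8937 = ((4*(4*(3 + 5) + 1) - 17) + 4624) + 8937 = ((4*(4*8 + 1) - 17) + 4624) + 8937 = ((4*(32 + 1) - 17) + 4624) + 8937 = ((4*33 - 17) + 4624) + 8937 = ((132 - 17) + 4624) + 8937 = (115 + 4624) + 8937 = 4739 + 8937 = 13676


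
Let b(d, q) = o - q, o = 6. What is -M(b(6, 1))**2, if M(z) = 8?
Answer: -64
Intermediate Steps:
b(d, q) = 6 - q
-M(b(6, 1))**2 = -1*8**2 = -1*64 = -64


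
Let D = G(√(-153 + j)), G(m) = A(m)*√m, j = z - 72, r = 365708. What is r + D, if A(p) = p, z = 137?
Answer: 365708 + 4*I*2^(¼)*11^(¾)*√I ≈ 3.6569e+5 + 20.316*I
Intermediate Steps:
j = 65 (j = 137 - 72 = 65)
G(m) = m^(3/2) (G(m) = m*√m = m^(3/2))
D = 4*2^(¼)*11^(¾)*I^(3/2) (D = (√(-153 + 65))^(3/2) = (√(-88))^(3/2) = (2*I*√22)^(3/2) = 4*2^(¼)*11^(¾)*I^(3/2) ≈ -20.316 + 20.316*I)
r + D = 365708 + 4*I*2^(¼)*11^(¾)*√I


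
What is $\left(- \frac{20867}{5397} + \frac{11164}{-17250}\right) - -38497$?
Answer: $\frac{28441135892}{738875} \approx 38493.0$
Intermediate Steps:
$\left(- \frac{20867}{5397} + \frac{11164}{-17250}\right) - -38497 = \left(\left(-20867\right) \frac{1}{5397} + 11164 \left(- \frac{1}{17250}\right)\right) + 38497 = \left(- \frac{2981}{771} - \frac{5582}{8625}\right) + 38497 = - \frac{3334983}{738875} + 38497 = \frac{28441135892}{738875}$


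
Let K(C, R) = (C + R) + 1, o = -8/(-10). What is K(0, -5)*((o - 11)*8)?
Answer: 1632/5 ≈ 326.40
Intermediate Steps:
o = ⅘ (o = -8*(-⅒) = ⅘ ≈ 0.80000)
K(C, R) = 1 + C + R
K(0, -5)*((o - 11)*8) = (1 + 0 - 5)*((⅘ - 11)*8) = -(-204)*8/5 = -4*(-408/5) = 1632/5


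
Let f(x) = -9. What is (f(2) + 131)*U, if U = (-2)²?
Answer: 488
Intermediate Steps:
U = 4
(f(2) + 131)*U = (-9 + 131)*4 = 122*4 = 488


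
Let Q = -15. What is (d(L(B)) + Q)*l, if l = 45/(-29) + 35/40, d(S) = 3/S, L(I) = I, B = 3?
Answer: 1099/116 ≈ 9.4741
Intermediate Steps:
l = -157/232 (l = 45*(-1/29) + 35*(1/40) = -45/29 + 7/8 = -157/232 ≈ -0.67672)
(d(L(B)) + Q)*l = (3/3 - 15)*(-157/232) = (3*(1/3) - 15)*(-157/232) = (1 - 15)*(-157/232) = -14*(-157/232) = 1099/116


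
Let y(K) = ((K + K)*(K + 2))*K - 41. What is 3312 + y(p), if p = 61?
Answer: 472117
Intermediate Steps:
y(K) = -41 + 2*K²*(2 + K) (y(K) = ((2*K)*(2 + K))*K - 41 = (2*K*(2 + K))*K - 41 = 2*K²*(2 + K) - 41 = -41 + 2*K²*(2 + K))
3312 + y(p) = 3312 + (-41 + 2*61³ + 4*61²) = 3312 + (-41 + 2*226981 + 4*3721) = 3312 + (-41 + 453962 + 14884) = 3312 + 468805 = 472117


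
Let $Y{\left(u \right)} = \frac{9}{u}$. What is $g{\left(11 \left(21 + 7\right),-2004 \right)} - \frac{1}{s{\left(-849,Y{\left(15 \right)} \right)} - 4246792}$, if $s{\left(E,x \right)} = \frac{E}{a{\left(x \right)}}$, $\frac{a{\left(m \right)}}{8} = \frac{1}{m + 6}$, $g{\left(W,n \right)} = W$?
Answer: $\frac{52329106716}{169899697} \approx 308.0$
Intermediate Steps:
$a{\left(m \right)} = \frac{8}{6 + m}$ ($a{\left(m \right)} = \frac{8}{m + 6} = \frac{8}{6 + m}$)
$s{\left(E,x \right)} = E \left(\frac{3}{4} + \frac{x}{8}\right)$ ($s{\left(E,x \right)} = \frac{E}{8 \frac{1}{6 + x}} = E \left(\frac{3}{4} + \frac{x}{8}\right)$)
$g{\left(11 \left(21 + 7\right),-2004 \right)} - \frac{1}{s{\left(-849,Y{\left(15 \right)} \right)} - 4246792} = 11 \left(21 + 7\right) - \frac{1}{\frac{1}{8} \left(-849\right) \left(6 + \frac{9}{15}\right) - 4246792} = 11 \cdot 28 - \frac{1}{\frac{1}{8} \left(-849\right) \left(6 + 9 \cdot \frac{1}{15}\right) - 4246792} = 308 - \frac{1}{\frac{1}{8} \left(-849\right) \left(6 + \frac{3}{5}\right) - 4246792} = 308 - \frac{1}{\frac{1}{8} \left(-849\right) \frac{33}{5} - 4246792} = 308 - \frac{1}{- \frac{28017}{40} - 4246792} = 308 - \frac{1}{- \frac{169899697}{40}} = 308 - - \frac{40}{169899697} = 308 + \frac{40}{169899697} = \frac{52329106716}{169899697}$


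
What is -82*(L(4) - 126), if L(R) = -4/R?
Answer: 10414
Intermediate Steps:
-82*(L(4) - 126) = -82*(-4/4 - 126) = -82*(-4*1/4 - 126) = -82*(-1 - 126) = -82*(-127) = 10414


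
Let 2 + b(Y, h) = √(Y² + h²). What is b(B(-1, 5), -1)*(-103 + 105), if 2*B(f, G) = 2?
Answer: -4 + 2*√2 ≈ -1.1716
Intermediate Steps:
B(f, G) = 1 (B(f, G) = (½)*2 = 1)
b(Y, h) = -2 + √(Y² + h²)
b(B(-1, 5), -1)*(-103 + 105) = (-2 + √(1² + (-1)²))*(-103 + 105) = (-2 + √(1 + 1))*2 = (-2 + √2)*2 = -4 + 2*√2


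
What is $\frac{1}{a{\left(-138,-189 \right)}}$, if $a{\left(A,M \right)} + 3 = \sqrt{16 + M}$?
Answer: $- \frac{3}{182} - \frac{i \sqrt{173}}{182} \approx -0.016484 - 0.072269 i$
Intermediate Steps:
$a{\left(A,M \right)} = -3 + \sqrt{16 + M}$
$\frac{1}{a{\left(-138,-189 \right)}} = \frac{1}{-3 + \sqrt{16 - 189}} = \frac{1}{-3 + \sqrt{-173}} = \frac{1}{-3 + i \sqrt{173}}$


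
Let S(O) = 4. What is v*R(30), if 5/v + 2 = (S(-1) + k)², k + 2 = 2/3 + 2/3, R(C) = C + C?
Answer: 1350/41 ≈ 32.927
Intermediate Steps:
R(C) = 2*C
k = -⅔ (k = -2 + (2/3 + 2/3) = -2 + (2*(⅓) + 2*(⅓)) = -2 + (⅔ + ⅔) = -2 + 4/3 = -⅔ ≈ -0.66667)
v = 45/82 (v = 5/(-2 + (4 - ⅔)²) = 5/(-2 + (10/3)²) = 5/(-2 + 100/9) = 5/(82/9) = 5*(9/82) = 45/82 ≈ 0.54878)
v*R(30) = 45*(2*30)/82 = (45/82)*60 = 1350/41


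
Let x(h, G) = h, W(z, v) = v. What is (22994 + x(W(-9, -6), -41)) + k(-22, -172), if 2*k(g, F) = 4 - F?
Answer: 23076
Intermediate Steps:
k(g, F) = 2 - F/2 (k(g, F) = (4 - F)/2 = 2 - F/2)
(22994 + x(W(-9, -6), -41)) + k(-22, -172) = (22994 - 6) + (2 - 1/2*(-172)) = 22988 + (2 + 86) = 22988 + 88 = 23076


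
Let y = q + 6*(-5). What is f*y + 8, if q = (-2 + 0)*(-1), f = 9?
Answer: -244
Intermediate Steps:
q = 2 (q = -2*(-1) = 2)
y = -28 (y = 2 + 6*(-5) = 2 - 30 = -28)
f*y + 8 = 9*(-28) + 8 = -252 + 8 = -244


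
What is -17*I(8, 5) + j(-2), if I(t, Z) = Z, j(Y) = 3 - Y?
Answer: -80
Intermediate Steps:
-17*I(8, 5) + j(-2) = -17*5 + (3 - 1*(-2)) = -85 + (3 + 2) = -85 + 5 = -80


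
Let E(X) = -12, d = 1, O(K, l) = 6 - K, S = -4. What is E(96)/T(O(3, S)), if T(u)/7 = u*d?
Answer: -4/7 ≈ -0.57143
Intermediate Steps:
T(u) = 7*u (T(u) = 7*(u*1) = 7*u)
E(96)/T(O(3, S)) = -12*1/(7*(6 - 1*3)) = -12*1/(7*(6 - 3)) = -12/(7*3) = -12/21 = -12*1/21 = -4/7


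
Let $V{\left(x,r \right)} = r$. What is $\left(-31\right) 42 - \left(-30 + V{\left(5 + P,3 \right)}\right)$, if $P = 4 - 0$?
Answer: $-1275$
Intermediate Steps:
$P = 4$ ($P = 4 + 0 = 4$)
$\left(-31\right) 42 - \left(-30 + V{\left(5 + P,3 \right)}\right) = \left(-31\right) 42 + \left(30 - 3\right) = -1302 + \left(30 - 3\right) = -1302 + 27 = -1275$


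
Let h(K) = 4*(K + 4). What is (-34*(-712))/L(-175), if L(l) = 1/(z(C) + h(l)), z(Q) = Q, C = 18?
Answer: -16122528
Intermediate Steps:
h(K) = 16 + 4*K (h(K) = 4*(4 + K) = 16 + 4*K)
L(l) = 1/(34 + 4*l) (L(l) = 1/(18 + (16 + 4*l)) = 1/(34 + 4*l))
(-34*(-712))/L(-175) = (-34*(-712))/((1/(2*(17 + 2*(-175))))) = 24208/((1/(2*(17 - 350)))) = 24208/(((1/2)/(-333))) = 24208/(((1/2)*(-1/333))) = 24208/(-1/666) = 24208*(-666) = -16122528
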